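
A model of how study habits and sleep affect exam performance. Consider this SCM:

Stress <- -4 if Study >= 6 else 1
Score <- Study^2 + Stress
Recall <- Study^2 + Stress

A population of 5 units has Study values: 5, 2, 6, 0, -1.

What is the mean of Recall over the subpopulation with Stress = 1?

8.5

Conditioning on Stress=1 selects the 4 unit(s) with Study ∈ {5, 2, 0, -1}. Their Recall values: 26, 5, 1, 2. Mean = 8.5.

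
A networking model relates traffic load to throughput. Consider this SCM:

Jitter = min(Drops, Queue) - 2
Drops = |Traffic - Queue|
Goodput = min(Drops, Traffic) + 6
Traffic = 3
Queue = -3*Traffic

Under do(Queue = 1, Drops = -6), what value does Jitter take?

-8

Setting Queue = 1, Drops = -6 by intervention discards those variables' equations.
Jitter = min(Drops, Queue) - 2  [with Drops=-6, Queue=1]  = -8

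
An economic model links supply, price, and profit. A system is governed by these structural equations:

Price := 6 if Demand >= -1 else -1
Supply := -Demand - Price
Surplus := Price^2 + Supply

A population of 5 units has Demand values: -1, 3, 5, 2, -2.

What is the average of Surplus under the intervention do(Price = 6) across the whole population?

Under do(Price=6), Price's equation is replaced by Price=6 for every unit. Per-unit Surplus: 31, 27, 25, 28, 32. Mean = 28.6.

28.6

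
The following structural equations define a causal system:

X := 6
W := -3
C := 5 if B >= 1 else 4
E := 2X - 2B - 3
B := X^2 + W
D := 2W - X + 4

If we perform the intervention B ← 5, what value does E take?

-1

do(B=5) replaces the equation B := X^2 + W with the constant B = 5.
E = 2X - 2B - 3  [with X=6, B=5]  = -1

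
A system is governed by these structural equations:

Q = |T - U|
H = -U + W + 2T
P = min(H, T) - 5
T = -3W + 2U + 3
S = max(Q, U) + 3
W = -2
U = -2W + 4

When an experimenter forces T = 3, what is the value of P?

do(T=3) replaces the equation T = -3W + 2U + 3 with the constant T = 3.
U = -2W + 4  [with W=-2]  = 8
H = -U + W + 2T  [with U=8, W=-2, T=3]  = -4
P = min(H, T) - 5  [with H=-4, T=3]  = -9

-9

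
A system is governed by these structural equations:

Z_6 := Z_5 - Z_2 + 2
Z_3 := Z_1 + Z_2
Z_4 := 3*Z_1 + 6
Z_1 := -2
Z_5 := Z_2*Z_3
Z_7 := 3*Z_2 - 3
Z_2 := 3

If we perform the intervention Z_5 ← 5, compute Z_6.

The intervention breaks the incoming arrows to Z_5: Z_5 := Z_2*Z_3 no longer applies, and Z_5 = 5.
Z_6 = Z_5 - Z_2 + 2  [with Z_5=5, Z_2=3]  = 4

4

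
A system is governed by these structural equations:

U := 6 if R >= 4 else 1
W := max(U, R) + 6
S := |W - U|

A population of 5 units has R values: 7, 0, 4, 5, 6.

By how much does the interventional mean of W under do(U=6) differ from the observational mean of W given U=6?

Under do(U=6), U's equation is replaced by U=6 for every unit. Per-unit W: 13, 12, 12, 12, 12. Mean = 12.2.
Observing U=6 restricts to units where U's equation naturally yields 6: R ∈ {7, 4, 5, 6}. In that subpopulation W = 13, 12, 12, 12, mean 12.25.
Difference = 12.2 − 12.25 = -0.05.

-0.05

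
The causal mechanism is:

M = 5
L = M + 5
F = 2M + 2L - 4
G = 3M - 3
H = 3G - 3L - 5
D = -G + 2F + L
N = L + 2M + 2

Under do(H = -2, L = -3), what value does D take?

-15

The joint intervention fixes H = -2, L = -3, removing each variable's own equation.
F = 2M + 2L - 4  [with M=5, L=-3]  = 0
G = 3M - 3  [with M=5]  = 12
D = -G + 2F + L  [with G=12, F=0, L=-3]  = -15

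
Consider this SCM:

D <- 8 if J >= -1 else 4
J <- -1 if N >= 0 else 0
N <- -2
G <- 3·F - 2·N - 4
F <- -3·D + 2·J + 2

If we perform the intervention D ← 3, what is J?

0

Under do(D=3), the mechanism D <- 8 if J >= -1 else 4 is discarded; D is fixed at 3.
Since J is not a descendant of the intervened variable, it is unaffected.
J = -1 if N >= 0 else 0  [with N=-2]  = 0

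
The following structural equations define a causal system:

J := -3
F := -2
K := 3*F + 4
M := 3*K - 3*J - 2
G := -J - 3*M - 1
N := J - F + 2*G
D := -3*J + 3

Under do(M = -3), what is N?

Under do(M=-3), the mechanism M := 3*K - 3*J - 2 is discarded; M is fixed at -3.
G = -J - 3*M - 1  [with J=-3, M=-3]  = 11
N = J - F + 2*G  [with J=-3, F=-2, G=11]  = 21

21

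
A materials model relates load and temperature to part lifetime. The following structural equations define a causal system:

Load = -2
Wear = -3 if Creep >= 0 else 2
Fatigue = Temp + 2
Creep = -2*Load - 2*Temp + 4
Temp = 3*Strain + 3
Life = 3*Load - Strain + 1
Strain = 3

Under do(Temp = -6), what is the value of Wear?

do(Temp=-6) replaces the equation Temp = 3*Strain + 3 with the constant Temp = -6.
Creep = -2*Load - 2*Temp + 4  [with Load=-2, Temp=-6]  = 20
Wear = -3 if Creep >= 0 else 2  [with Creep=20]  = -3

-3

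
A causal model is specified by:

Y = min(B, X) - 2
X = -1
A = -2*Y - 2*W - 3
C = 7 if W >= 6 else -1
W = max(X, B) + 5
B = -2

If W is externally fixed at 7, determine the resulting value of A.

-9

Intervening sets W = 7 and removes its equation (W = max(X, B) + 5).
Y = min(B, X) - 2  [with B=-2, X=-1]  = -4
A = -2*Y - 2*W - 3  [with Y=-4, W=7]  = -9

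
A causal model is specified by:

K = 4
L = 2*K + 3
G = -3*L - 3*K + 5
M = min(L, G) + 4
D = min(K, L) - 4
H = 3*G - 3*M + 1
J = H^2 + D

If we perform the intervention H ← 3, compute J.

Intervening sets H = 3 and removes its equation (H = 3*G - 3*M + 1).
L = 2*K + 3  [with K=4]  = 11
D = min(K, L) - 4  [with K=4, L=11]  = 0
J = H^2 + D  [with H=3, D=0]  = 9

9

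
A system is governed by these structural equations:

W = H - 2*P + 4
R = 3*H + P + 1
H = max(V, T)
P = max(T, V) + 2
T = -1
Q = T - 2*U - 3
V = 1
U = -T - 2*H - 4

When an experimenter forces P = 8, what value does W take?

The intervention breaks the incoming arrows to P: P = max(T, V) + 2 no longer applies, and P = 8.
H = max(V, T)  [with V=1, T=-1]  = 1
W = H - 2*P + 4  [with H=1, P=8]  = -11

-11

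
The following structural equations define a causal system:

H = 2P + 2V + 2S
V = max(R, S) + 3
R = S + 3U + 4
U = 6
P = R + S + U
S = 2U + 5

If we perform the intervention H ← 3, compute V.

do(H=3) replaces the equation H = 2P + 2V + 2S with the constant H = 3.
No directed path runs from H to V, so V keeps its natural value.
S = 2U + 5  [with U=6]  = 17
R = S + 3U + 4  [with S=17, U=6]  = 39
V = max(R, S) + 3  [with R=39, S=17]  = 42

42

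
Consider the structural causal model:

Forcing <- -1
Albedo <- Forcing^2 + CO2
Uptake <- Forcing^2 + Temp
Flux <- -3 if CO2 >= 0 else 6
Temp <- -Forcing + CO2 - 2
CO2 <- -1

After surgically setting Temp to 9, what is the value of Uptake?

The intervention breaks the incoming arrows to Temp: Temp <- -Forcing + CO2 - 2 no longer applies, and Temp = 9.
Uptake = Forcing^2 + Temp  [with Forcing=-1, Temp=9]  = 10

10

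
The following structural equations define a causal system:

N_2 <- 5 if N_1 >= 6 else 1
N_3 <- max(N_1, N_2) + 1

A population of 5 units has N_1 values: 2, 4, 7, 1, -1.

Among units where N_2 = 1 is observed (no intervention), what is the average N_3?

E[N_3|N_2=1] averages over only the 4 units with N_2=1 (N_1 = 2, 4, 1, -1): N_3 = 3, 5, 2, 2, mean 3.

3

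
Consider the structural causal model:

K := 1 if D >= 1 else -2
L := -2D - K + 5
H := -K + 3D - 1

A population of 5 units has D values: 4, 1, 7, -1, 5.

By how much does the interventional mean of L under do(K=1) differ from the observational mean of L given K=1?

2.1

The intervention sets K=1 in all 5 units regardless of D. Recomputing L per unit gives -4, 2, -10, 6, -6; average -2.4.
E[L|K=1] averages over only the 4 units with K=1 (D = 4, 1, 7, 5): L = -4, 2, -10, -6, mean -4.5.
Difference = -2.4 − (-4.5) = 2.1.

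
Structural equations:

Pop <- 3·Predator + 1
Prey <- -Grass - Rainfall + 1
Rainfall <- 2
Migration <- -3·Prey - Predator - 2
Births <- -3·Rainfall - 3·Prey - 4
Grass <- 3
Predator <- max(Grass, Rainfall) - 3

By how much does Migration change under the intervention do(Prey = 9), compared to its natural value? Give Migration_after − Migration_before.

The intervention breaks the incoming arrows to Prey: Prey <- -Grass - Rainfall + 1 no longer applies, and Prey = 9.
Predator = max(Grass, Rainfall) - 3  [with Grass=3, Rainfall=2]  = 0
Migration = -3·Prey - Predator - 2  [with Prey=9, Predator=0]  = -29
Without intervention: Prey = -Grass - Rainfall + 1  [with Grass=3, Rainfall=2]  = -4; Predator = max(Grass, Rainfall) - 3  [with Grass=3, Rainfall=2]  = 0; Migration = -3·Prey - Predator - 2  [with Prey=-4, Predator=0]  = 10.
Change = -29 − 10 = -39.

-39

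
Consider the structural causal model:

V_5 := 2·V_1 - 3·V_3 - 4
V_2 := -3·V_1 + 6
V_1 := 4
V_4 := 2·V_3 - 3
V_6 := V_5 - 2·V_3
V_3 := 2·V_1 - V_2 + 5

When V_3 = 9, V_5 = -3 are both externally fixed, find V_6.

Setting V_3 = 9, V_5 = -3 by intervention discards those variables' equations.
V_6 = V_5 - 2·V_3  [with V_5=-3, V_3=9]  = -21

-21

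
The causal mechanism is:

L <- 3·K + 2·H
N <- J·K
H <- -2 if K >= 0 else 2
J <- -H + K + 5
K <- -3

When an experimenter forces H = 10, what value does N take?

Under do(H=10), the mechanism H <- -2 if K >= 0 else 2 is discarded; H is fixed at 10.
J = -H + K + 5  [with H=10, K=-3]  = -8
N = J·K  [with J=-8, K=-3]  = 24

24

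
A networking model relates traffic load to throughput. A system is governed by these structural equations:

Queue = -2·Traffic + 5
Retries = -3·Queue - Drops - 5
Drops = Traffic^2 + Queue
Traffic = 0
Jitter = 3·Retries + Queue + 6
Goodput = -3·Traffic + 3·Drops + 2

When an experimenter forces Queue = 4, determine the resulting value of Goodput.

14

Under do(Queue=4), the mechanism Queue = -2·Traffic + 5 is discarded; Queue is fixed at 4.
Drops = Traffic^2 + Queue  [with Traffic=0, Queue=4]  = 4
Goodput = -3·Traffic + 3·Drops + 2  [with Traffic=0, Drops=4]  = 14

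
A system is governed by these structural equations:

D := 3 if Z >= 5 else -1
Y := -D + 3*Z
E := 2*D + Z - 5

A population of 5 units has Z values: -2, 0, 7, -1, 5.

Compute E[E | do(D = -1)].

-5.2

Under do(D=-1), D's equation is replaced by D=-1 for every unit. Per-unit E: -9, -7, 0, -8, -2. Mean = -5.2.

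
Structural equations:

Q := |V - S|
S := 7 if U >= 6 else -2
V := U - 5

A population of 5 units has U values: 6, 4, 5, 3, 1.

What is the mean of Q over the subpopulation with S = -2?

Conditioning on S=-2 selects the 4 unit(s) with U ∈ {4, 5, 3, 1}. Their Q values: 1, 2, 0, 2. Mean = 1.25.

1.25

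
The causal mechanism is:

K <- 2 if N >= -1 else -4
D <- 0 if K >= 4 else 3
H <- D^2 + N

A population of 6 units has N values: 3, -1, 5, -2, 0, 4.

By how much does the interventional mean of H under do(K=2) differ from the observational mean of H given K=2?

do(K=2) breaks K's dependence on N. With K=2 fixed, H across the units is 12, 8, 14, 7, 9, 13, mean 10.5.
E[H|K=2] averages over only the 5 units with K=2 (N = 3, -1, 5, 0, 4): H = 12, 8, 14, 9, 13, mean 11.2.
Difference = 10.5 − 11.2 = -0.7.

-0.7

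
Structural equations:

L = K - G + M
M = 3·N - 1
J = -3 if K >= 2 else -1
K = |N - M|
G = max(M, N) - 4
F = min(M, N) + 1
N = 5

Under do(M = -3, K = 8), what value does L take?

Setting M = -3, K = 8 by intervention discards those variables' equations.
G = max(M, N) - 4  [with M=-3, N=5]  = 1
L = K - G + M  [with K=8, G=1, M=-3]  = 4

4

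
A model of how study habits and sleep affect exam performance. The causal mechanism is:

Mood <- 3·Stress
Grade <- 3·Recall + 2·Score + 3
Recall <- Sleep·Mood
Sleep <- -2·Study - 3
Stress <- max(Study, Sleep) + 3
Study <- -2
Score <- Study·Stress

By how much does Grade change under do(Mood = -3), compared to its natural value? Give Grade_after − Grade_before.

Under do(Mood=-3), the mechanism Mood <- 3·Stress is discarded; Mood is fixed at -3.
Sleep = -2·Study - 3  [with Study=-2]  = 1
Stress = max(Study, Sleep) + 3  [with Study=-2, Sleep=1]  = 4
Score = Study·Stress  [with Study=-2, Stress=4]  = -8
Recall = Sleep·Mood  [with Sleep=1, Mood=-3]  = -3
Grade = 3·Recall + 2·Score + 3  [with Recall=-3, Score=-8]  = -22
Without intervention: Sleep = -2·Study - 3  [with Study=-2]  = 1; Stress = max(Study, Sleep) + 3  [with Study=-2, Sleep=1]  = 4; Score = Study·Stress  [with Study=-2, Stress=4]  = -8; Mood = 3·Stress  [with Stress=4]  = 12; Recall = Sleep·Mood  [with Sleep=1, Mood=12]  = 12; Grade = 3·Recall + 2·Score + 3  [with Recall=12, Score=-8]  = 23.
Change = -22 − 23 = -45.

-45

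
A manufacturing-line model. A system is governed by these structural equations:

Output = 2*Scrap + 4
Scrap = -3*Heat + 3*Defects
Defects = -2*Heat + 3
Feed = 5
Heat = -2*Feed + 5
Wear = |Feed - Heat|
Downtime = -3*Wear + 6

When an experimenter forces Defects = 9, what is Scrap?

Intervening sets Defects = 9 and removes its equation (Defects = -2*Heat + 3).
Heat = -2*Feed + 5  [with Feed=5]  = -5
Scrap = -3*Heat + 3*Defects  [with Heat=-5, Defects=9]  = 42

42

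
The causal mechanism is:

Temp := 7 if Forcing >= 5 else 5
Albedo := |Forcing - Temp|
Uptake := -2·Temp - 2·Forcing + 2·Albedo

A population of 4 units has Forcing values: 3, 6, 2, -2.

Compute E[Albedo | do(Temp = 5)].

do(Temp=5) breaks Temp's dependence on Forcing. With Temp=5 fixed, Albedo across the units is 2, 1, 3, 7, mean 3.25.

3.25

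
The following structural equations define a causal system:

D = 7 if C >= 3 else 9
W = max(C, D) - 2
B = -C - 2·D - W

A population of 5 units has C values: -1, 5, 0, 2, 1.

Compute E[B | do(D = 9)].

The intervention sets D=9 in all 5 units regardless of C. Recomputing B per unit gives -24, -30, -25, -27, -26; average -26.4.

-26.4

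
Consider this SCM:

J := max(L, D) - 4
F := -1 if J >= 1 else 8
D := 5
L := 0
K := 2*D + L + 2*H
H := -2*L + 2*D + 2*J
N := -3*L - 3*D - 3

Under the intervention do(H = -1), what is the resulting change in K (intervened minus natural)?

-26

The intervention breaks the incoming arrows to H: H := -2*L + 2*D + 2*J no longer applies, and H = -1.
K = 2*D + L + 2*H  [with D=5, L=0, H=-1]  = 8
Without intervention: J = max(L, D) - 4  [with L=0, D=5]  = 1; H = -2*L + 2*D + 2*J  [with L=0, D=5, J=1]  = 12; K = 2*D + L + 2*H  [with D=5, L=0, H=12]  = 34.
Change = 8 − 34 = -26.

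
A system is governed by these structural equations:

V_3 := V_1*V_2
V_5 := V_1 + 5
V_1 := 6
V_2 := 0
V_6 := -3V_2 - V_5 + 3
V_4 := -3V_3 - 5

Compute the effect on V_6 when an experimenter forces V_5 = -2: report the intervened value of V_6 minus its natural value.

The intervention breaks the incoming arrows to V_5: V_5 := V_1 + 5 no longer applies, and V_5 = -2.
V_6 = -3V_2 - V_5 + 3  [with V_2=0, V_5=-2]  = 5
Without intervention: V_5 = V_1 + 5  [with V_1=6]  = 11; V_6 = -3V_2 - V_5 + 3  [with V_2=0, V_5=11]  = -8.
Change = 5 − (-8) = 13.

13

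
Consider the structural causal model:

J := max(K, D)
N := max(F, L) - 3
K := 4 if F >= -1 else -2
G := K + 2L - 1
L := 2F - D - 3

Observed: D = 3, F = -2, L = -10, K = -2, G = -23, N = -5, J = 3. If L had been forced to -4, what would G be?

-11

do(L=-4) replaces the equation L := 2F - D - 3 with the constant L = -4.
K = 4 if F >= -1 else -2  [with F=-2]  = -2
G = K + 2L - 1  [with K=-2, L=-4]  = -11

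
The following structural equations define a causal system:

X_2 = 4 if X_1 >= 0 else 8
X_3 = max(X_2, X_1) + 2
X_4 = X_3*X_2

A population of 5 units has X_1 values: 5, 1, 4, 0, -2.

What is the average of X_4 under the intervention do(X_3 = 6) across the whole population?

28.8

do(X_3=6) breaks X_3's dependence on X_1. With X_3=6 fixed, X_4 across the units is 24, 24, 24, 24, 48, mean 28.8.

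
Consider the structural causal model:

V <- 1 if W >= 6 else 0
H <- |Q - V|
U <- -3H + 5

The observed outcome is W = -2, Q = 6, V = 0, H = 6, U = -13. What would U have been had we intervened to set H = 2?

-1

Intervening sets H = 2 and removes its equation (H <- |Q - V|).
U = -3H + 5  [with H=2]  = -1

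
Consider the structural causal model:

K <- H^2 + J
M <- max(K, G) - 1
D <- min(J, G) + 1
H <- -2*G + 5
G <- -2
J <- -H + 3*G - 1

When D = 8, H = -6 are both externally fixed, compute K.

The joint intervention fixes D = 8, H = -6, removing each variable's own equation.
J = -H + 3*G - 1  [with H=-6, G=-2]  = -1
K = H^2 + J  [with H=-6, J=-1]  = 35

35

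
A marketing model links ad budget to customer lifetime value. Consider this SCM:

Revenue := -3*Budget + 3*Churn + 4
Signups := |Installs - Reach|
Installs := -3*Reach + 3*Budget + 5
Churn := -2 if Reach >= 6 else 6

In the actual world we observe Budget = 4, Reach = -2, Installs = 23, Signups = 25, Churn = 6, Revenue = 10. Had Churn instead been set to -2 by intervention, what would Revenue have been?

The intervention breaks the incoming arrows to Churn: Churn := -2 if Reach >= 6 else 6 no longer applies, and Churn = -2.
Revenue = -3*Budget + 3*Churn + 4  [with Budget=4, Churn=-2]  = -14

-14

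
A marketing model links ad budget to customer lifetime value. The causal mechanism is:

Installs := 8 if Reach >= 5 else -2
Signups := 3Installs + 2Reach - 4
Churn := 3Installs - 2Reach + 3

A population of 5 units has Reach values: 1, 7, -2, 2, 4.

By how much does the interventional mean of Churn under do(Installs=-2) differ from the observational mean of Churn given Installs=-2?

-2.3

The intervention sets Installs=-2 in all 5 units regardless of Reach. Recomputing Churn per unit gives -5, -17, 1, -7, -11; average -7.8.
E[Churn|Installs=-2] averages over only the 4 units with Installs=-2 (Reach = 1, -2, 2, 4): Churn = -5, 1, -7, -11, mean -5.5.
Difference = -7.8 − (-5.5) = -2.3.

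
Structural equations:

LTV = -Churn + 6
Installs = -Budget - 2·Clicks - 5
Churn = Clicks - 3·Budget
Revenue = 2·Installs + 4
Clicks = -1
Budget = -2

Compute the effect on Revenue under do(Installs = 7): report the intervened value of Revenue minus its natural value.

do(Installs=7) replaces the equation Installs = -Budget - 2·Clicks - 5 with the constant Installs = 7.
Revenue = 2·Installs + 4  [with Installs=7]  = 18
Without intervention: Installs = -Budget - 2·Clicks - 5  [with Budget=-2, Clicks=-1]  = -1; Revenue = 2·Installs + 4  [with Installs=-1]  = 2.
Change = 18 − 2 = 16.

16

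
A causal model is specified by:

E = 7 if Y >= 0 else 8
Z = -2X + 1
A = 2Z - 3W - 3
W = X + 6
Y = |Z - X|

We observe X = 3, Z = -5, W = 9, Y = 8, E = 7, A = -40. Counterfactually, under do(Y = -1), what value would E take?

Intervening sets Y = -1 and removes its equation (Y = |Z - X|).
E = 7 if Y >= 0 else 8  [with Y=-1]  = 8

8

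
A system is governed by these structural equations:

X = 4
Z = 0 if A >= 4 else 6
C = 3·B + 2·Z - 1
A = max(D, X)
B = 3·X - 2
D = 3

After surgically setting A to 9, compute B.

The intervention breaks the incoming arrows to A: A = max(D, X) no longer applies, and A = 9.
B is not downstream of the intervention, so its value is determined by the original equations.
B = 3·X - 2  [with X=4]  = 10

10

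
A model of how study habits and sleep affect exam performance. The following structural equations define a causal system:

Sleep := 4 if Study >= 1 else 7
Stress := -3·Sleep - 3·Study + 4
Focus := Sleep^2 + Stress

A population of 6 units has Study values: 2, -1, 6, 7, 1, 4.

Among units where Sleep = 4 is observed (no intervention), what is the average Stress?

Conditioning on Sleep=4 selects the 5 unit(s) with Study ∈ {2, 6, 7, 1, 4}. Their Stress values: -14, -26, -29, -11, -20. Mean = -20.

-20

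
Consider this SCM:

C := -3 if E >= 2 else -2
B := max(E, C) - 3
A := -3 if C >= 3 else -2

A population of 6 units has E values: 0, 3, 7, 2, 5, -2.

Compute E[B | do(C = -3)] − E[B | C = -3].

The intervention sets C=-3 in all 6 units regardless of E. Recomputing B per unit gives -3, 0, 4, -1, 2, -5; average -0.5.
Observing C=-3 restricts to units where C's equation naturally yields -3: E ∈ {3, 7, 2, 5}. In that subpopulation B = 0, 4, -1, 2, mean 1.25.
Difference = -0.5 − 1.25 = -1.75.

-1.75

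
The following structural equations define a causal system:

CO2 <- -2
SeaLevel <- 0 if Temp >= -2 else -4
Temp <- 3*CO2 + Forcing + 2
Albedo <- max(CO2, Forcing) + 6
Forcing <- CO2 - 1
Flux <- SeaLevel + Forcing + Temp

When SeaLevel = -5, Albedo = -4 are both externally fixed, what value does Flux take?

Setting SeaLevel = -5, Albedo = -4 by intervention discards those variables' equations.
Forcing = CO2 - 1  [with CO2=-2]  = -3
Temp = 3*CO2 + Forcing + 2  [with CO2=-2, Forcing=-3]  = -7
Flux = SeaLevel + Forcing + Temp  [with SeaLevel=-5, Forcing=-3, Temp=-7]  = -15

-15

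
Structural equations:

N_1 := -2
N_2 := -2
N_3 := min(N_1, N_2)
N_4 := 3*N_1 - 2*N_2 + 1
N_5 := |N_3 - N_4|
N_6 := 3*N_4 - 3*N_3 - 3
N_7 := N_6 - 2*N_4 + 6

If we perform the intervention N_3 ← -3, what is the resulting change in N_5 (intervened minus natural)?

1

do(N_3=-3) replaces the equation N_3 := min(N_1, N_2) with the constant N_3 = -3.
N_4 = 3*N_1 - 2*N_2 + 1  [with N_1=-2, N_2=-2]  = -1
N_5 = |N_3 - N_4|  [with N_3=-3, N_4=-1]  = 2
Without intervention: N_3 = min(N_1, N_2)  [with N_1=-2, N_2=-2]  = -2; N_4 = 3*N_1 - 2*N_2 + 1  [with N_1=-2, N_2=-2]  = -1; N_5 = |N_3 - N_4|  [with N_3=-2, N_4=-1]  = 1.
Change = 2 − 1 = 1.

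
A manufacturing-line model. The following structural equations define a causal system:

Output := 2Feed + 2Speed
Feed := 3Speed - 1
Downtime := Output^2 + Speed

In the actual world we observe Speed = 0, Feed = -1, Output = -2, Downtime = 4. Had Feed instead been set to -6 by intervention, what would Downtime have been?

Under do(Feed=-6), the mechanism Feed := 3Speed - 1 is discarded; Feed is fixed at -6.
Output = 2Feed + 2Speed  [with Feed=-6, Speed=0]  = -12
Downtime = Output^2 + Speed  [with Output=-12, Speed=0]  = 144

144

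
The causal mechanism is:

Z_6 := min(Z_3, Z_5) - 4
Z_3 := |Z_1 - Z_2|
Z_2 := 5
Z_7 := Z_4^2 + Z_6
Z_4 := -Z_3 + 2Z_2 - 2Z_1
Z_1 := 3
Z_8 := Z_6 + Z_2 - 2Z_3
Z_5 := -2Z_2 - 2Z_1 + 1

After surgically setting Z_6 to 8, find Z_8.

Intervening sets Z_6 = 8 and removes its equation (Z_6 := min(Z_3, Z_5) - 4).
Z_3 = |Z_1 - Z_2|  [with Z_1=3, Z_2=5]  = 2
Z_8 = Z_6 + Z_2 - 2Z_3  [with Z_6=8, Z_2=5, Z_3=2]  = 9

9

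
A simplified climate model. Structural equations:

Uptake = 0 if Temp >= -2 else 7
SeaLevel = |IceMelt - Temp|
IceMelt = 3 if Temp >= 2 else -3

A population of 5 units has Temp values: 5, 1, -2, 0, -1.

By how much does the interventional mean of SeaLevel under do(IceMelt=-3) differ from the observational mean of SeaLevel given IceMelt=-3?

Every unit gets IceMelt=-3 under the intervention. SeaLevel values become 8, 4, 1, 3, 2; E[SeaLevel|do(IceMelt=-3)] = 3.6.
E[SeaLevel|IceMelt=-3] averages over only the 4 units with IceMelt=-3 (Temp = 1, -2, 0, -1): SeaLevel = 4, 1, 3, 2, mean 2.5.
Difference = 3.6 − 2.5 = 1.1.

1.1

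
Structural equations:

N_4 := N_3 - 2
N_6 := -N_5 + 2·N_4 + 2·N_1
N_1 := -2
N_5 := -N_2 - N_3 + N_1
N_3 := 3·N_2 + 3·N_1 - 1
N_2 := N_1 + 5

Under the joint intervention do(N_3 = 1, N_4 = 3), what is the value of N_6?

8

Setting N_3 = 1, N_4 = 3 by intervention discards those variables' equations.
N_2 = N_1 + 5  [with N_1=-2]  = 3
N_5 = -N_2 - N_3 + N_1  [with N_2=3, N_3=1, N_1=-2]  = -6
N_6 = -N_5 + 2·N_4 + 2·N_1  [with N_5=-6, N_4=3, N_1=-2]  = 8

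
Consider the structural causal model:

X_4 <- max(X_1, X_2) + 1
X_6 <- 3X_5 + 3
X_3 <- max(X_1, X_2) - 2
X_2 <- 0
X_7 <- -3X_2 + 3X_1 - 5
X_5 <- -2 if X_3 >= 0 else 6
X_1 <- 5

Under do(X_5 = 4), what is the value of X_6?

The intervention breaks the incoming arrows to X_5: X_5 <- -2 if X_3 >= 0 else 6 no longer applies, and X_5 = 4.
X_6 = 3X_5 + 3  [with X_5=4]  = 15

15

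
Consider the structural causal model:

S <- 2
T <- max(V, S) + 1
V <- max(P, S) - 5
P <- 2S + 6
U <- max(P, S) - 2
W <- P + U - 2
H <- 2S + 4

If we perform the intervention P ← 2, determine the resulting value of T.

3

do(P=2) replaces the equation P <- 2S + 6 with the constant P = 2.
V = max(P, S) - 5  [with P=2, S=2]  = -3
T = max(V, S) + 1  [with V=-3, S=2]  = 3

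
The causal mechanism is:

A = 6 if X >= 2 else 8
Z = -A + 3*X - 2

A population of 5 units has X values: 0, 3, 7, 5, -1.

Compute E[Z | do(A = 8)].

-1.6

Every unit gets A=8 under the intervention. Z values become -10, -1, 11, 5, -13; E[Z|do(A=8)] = -1.6.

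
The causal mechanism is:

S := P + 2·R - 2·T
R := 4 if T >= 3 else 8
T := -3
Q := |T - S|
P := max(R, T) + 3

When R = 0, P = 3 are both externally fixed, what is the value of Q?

12

Under do(R = 0, P = 3), each intervened variable's structural equation is replaced by its fixed value.
S = P + 2·R - 2·T  [with P=3, R=0, T=-3]  = 9
Q = |T - S|  [with T=-3, S=9]  = 12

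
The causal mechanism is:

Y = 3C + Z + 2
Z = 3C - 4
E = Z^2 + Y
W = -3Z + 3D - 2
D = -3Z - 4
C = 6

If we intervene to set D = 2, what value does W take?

-38

The intervention breaks the incoming arrows to D: D = -3Z - 4 no longer applies, and D = 2.
Z = 3C - 4  [with C=6]  = 14
W = -3Z + 3D - 2  [with Z=14, D=2]  = -38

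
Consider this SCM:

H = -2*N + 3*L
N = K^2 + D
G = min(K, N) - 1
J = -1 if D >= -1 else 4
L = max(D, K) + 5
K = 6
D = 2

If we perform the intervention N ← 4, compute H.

do(N=4) replaces the equation N = K^2 + D with the constant N = 4.
L = max(D, K) + 5  [with D=2, K=6]  = 11
H = -2*N + 3*L  [with N=4, L=11]  = 25

25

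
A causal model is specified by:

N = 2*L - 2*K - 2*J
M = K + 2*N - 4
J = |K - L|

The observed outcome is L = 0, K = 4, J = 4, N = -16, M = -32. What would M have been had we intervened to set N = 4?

Intervening sets N = 4 and removes its equation (N = 2*L - 2*K - 2*J).
M = K + 2*N - 4  [with K=4, N=4]  = 8

8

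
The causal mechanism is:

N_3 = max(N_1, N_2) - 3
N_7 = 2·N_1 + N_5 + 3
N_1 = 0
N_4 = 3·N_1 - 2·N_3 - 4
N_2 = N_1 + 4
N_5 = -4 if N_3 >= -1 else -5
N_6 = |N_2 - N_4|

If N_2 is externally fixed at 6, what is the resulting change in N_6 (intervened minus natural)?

Under do(N_2=6), the mechanism N_2 = N_1 + 4 is discarded; N_2 is fixed at 6.
N_3 = max(N_1, N_2) - 3  [with N_1=0, N_2=6]  = 3
N_4 = 3·N_1 - 2·N_3 - 4  [with N_1=0, N_3=3]  = -10
N_6 = |N_2 - N_4|  [with N_2=6, N_4=-10]  = 16
Without intervention: N_2 = N_1 + 4  [with N_1=0]  = 4; N_3 = max(N_1, N_2) - 3  [with N_1=0, N_2=4]  = 1; N_4 = 3·N_1 - 2·N_3 - 4  [with N_1=0, N_3=1]  = -6; N_6 = |N_2 - N_4|  [with N_2=4, N_4=-6]  = 10.
Change = 16 − 10 = 6.

6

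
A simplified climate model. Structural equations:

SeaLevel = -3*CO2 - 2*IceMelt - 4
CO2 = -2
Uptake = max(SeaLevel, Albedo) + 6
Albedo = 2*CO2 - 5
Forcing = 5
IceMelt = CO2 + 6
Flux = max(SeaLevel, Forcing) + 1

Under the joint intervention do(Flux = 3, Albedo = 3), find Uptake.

9

Under do(Flux = 3, Albedo = 3), each intervened variable's structural equation is replaced by its fixed value.
IceMelt = CO2 + 6  [with CO2=-2]  = 4
SeaLevel = -3*CO2 - 2*IceMelt - 4  [with CO2=-2, IceMelt=4]  = -6
Uptake = max(SeaLevel, Albedo) + 6  [with SeaLevel=-6, Albedo=3]  = 9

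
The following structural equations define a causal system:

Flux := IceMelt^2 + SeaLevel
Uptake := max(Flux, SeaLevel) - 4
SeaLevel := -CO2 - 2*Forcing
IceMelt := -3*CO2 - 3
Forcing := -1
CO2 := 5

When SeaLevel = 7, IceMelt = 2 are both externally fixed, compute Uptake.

7

The joint intervention fixes SeaLevel = 7, IceMelt = 2, removing each variable's own equation.
Flux = IceMelt^2 + SeaLevel  [with IceMelt=2, SeaLevel=7]  = 11
Uptake = max(Flux, SeaLevel) - 4  [with Flux=11, SeaLevel=7]  = 7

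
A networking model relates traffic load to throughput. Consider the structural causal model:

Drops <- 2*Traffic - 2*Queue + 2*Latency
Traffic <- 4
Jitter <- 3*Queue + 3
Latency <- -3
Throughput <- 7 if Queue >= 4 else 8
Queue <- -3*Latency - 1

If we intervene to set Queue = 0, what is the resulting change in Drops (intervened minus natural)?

16

The intervention breaks the incoming arrows to Queue: Queue <- -3*Latency - 1 no longer applies, and Queue = 0.
Drops = 2*Traffic - 2*Queue + 2*Latency  [with Traffic=4, Queue=0, Latency=-3]  = 2
Without intervention: Queue = -3*Latency - 1  [with Latency=-3]  = 8; Drops = 2*Traffic - 2*Queue + 2*Latency  [with Traffic=4, Queue=8, Latency=-3]  = -14.
Change = 2 − (-14) = 16.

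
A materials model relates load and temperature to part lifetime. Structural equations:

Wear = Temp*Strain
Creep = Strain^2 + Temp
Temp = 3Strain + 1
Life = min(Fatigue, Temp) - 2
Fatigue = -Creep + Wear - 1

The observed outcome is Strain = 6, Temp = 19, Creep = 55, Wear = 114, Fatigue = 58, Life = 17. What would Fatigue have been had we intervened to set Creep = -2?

115

do(Creep=-2) replaces the equation Creep = Strain^2 + Temp with the constant Creep = -2.
Temp = 3Strain + 1  [with Strain=6]  = 19
Wear = Temp*Strain  [with Temp=19, Strain=6]  = 114
Fatigue = -Creep + Wear - 1  [with Creep=-2, Wear=114]  = 115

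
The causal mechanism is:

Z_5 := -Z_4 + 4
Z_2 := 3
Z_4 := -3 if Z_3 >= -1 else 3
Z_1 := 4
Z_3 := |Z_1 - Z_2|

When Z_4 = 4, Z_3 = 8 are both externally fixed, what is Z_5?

0

The joint intervention fixes Z_4 = 4, Z_3 = 8, removing each variable's own equation.
Z_5 = -Z_4 + 4  [with Z_4=4]  = 0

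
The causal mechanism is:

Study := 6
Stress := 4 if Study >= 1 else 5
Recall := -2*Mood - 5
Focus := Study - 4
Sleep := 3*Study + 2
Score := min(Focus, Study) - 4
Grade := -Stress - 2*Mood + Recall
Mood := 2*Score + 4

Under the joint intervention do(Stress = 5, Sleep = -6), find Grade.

-10

Under do(Stress = 5, Sleep = -6), each intervened variable's structural equation is replaced by its fixed value.
Focus = Study - 4  [with Study=6]  = 2
Score = min(Focus, Study) - 4  [with Focus=2, Study=6]  = -2
Mood = 2*Score + 4  [with Score=-2]  = 0
Recall = -2*Mood - 5  [with Mood=0]  = -5
Grade = -Stress - 2*Mood + Recall  [with Stress=5, Mood=0, Recall=-5]  = -10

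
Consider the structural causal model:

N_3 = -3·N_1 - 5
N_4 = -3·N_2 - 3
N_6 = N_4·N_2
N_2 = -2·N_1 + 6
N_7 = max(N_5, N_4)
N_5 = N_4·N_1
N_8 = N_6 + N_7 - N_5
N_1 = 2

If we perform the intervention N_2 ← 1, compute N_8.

0

do(N_2=1) replaces the equation N_2 = -2·N_1 + 6 with the constant N_2 = 1.
N_4 = -3·N_2 - 3  [with N_2=1]  = -6
N_5 = N_4·N_1  [with N_4=-6, N_1=2]  = -12
N_6 = N_4·N_2  [with N_4=-6, N_2=1]  = -6
N_7 = max(N_5, N_4)  [with N_5=-12, N_4=-6]  = -6
N_8 = N_6 + N_7 - N_5  [with N_6=-6, N_7=-6, N_5=-12]  = 0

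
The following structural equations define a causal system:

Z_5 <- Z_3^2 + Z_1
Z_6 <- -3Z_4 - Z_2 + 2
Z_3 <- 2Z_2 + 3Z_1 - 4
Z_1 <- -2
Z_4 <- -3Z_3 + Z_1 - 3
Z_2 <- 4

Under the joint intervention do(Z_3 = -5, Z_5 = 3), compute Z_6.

-32

Setting Z_3 = -5, Z_5 = 3 by intervention discards those variables' equations.
Z_4 = -3Z_3 + Z_1 - 3  [with Z_3=-5, Z_1=-2]  = 10
Z_6 = -3Z_4 - Z_2 + 2  [with Z_4=10, Z_2=4]  = -32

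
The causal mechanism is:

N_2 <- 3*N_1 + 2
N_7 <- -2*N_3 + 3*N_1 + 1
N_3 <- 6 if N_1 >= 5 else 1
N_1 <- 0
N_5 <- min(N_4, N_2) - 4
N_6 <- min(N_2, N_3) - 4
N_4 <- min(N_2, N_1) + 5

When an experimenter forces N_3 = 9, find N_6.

The intervention breaks the incoming arrows to N_3: N_3 <- 6 if N_1 >= 5 else 1 no longer applies, and N_3 = 9.
N_2 = 3*N_1 + 2  [with N_1=0]  = 2
N_6 = min(N_2, N_3) - 4  [with N_2=2, N_3=9]  = -2

-2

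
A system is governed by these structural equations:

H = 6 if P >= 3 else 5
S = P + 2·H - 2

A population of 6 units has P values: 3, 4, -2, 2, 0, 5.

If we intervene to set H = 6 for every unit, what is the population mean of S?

Under do(H=6), H's equation is replaced by H=6 for every unit. Per-unit S: 13, 14, 8, 12, 10, 15. Mean = 12.

12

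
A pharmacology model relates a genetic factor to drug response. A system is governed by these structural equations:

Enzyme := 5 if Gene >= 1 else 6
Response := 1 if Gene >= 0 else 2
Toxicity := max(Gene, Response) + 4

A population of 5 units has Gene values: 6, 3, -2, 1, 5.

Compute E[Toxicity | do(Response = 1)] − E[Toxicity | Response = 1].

The intervention sets Response=1 in all 5 units regardless of Gene. Recomputing Toxicity per unit gives 10, 7, 5, 5, 9; average 7.2.
E[Toxicity|Response=1] averages over only the 4 units with Response=1 (Gene = 6, 3, 1, 5): Toxicity = 10, 7, 5, 9, mean 7.75.
Difference = 7.2 − 7.75 = -0.55.

-0.55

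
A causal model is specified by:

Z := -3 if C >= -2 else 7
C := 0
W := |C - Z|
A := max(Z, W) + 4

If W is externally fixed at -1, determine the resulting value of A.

3

The intervention breaks the incoming arrows to W: W := |C - Z| no longer applies, and W = -1.
Z = -3 if C >= -2 else 7  [with C=0]  = -3
A = max(Z, W) + 4  [with Z=-3, W=-1]  = 3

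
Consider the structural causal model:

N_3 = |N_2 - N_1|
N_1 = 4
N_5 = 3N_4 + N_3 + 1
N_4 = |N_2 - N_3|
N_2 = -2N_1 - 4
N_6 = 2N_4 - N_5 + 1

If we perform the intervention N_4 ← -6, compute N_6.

Under do(N_4=-6), the mechanism N_4 = |N_2 - N_3| is discarded; N_4 is fixed at -6.
N_2 = -2N_1 - 4  [with N_1=4]  = -12
N_3 = |N_2 - N_1|  [with N_2=-12, N_1=4]  = 16
N_5 = 3N_4 + N_3 + 1  [with N_4=-6, N_3=16]  = -1
N_6 = 2N_4 - N_5 + 1  [with N_4=-6, N_5=-1]  = -10

-10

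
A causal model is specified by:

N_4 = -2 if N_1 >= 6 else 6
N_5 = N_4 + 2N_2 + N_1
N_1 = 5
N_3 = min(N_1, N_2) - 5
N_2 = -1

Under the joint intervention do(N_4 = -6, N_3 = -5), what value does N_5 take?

-3

The joint intervention fixes N_4 = -6, N_3 = -5, removing each variable's own equation.
N_5 = N_4 + 2N_2 + N_1  [with N_4=-6, N_2=-1, N_1=5]  = -3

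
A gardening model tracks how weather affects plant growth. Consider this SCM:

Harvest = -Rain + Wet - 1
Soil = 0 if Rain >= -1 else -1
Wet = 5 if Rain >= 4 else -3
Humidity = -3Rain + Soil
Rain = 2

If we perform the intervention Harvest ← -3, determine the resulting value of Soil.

Under do(Harvest=-3), the mechanism Harvest = -Rain + Wet - 1 is discarded; Harvest is fixed at -3.
No directed path runs from Harvest to Soil, so Soil keeps its natural value.
Soil = 0 if Rain >= -1 else -1  [with Rain=2]  = 0

0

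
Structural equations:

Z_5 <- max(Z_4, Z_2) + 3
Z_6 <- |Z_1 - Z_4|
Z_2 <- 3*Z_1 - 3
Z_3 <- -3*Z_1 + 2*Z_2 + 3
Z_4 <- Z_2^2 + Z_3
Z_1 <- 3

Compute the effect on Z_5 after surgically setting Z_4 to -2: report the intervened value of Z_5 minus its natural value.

-36

Intervening sets Z_4 = -2 and removes its equation (Z_4 <- Z_2^2 + Z_3).
Z_2 = 3*Z_1 - 3  [with Z_1=3]  = 6
Z_5 = max(Z_4, Z_2) + 3  [with Z_4=-2, Z_2=6]  = 9
Without intervention: Z_2 = 3*Z_1 - 3  [with Z_1=3]  = 6; Z_3 = -3*Z_1 + 2*Z_2 + 3  [with Z_1=3, Z_2=6]  = 6; Z_4 = Z_2^2 + Z_3  [with Z_2=6, Z_3=6]  = 42; Z_5 = max(Z_4, Z_2) + 3  [with Z_4=42, Z_2=6]  = 45.
Change = 9 − 45 = -36.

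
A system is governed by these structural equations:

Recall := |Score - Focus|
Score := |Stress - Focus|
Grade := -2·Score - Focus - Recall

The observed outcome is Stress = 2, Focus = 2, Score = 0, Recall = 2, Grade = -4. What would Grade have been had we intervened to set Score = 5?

-15

do(Score=5) replaces the equation Score := |Stress - Focus| with the constant Score = 5.
Recall = |Score - Focus|  [with Score=5, Focus=2]  = 3
Grade = -2·Score - Focus - Recall  [with Score=5, Focus=2, Recall=3]  = -15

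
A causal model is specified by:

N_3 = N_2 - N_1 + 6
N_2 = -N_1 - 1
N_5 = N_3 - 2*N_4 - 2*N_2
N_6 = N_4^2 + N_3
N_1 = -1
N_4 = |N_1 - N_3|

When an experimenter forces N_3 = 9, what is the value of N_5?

-11

do(N_3=9) replaces the equation N_3 = N_2 - N_1 + 6 with the constant N_3 = 9.
N_2 = -N_1 - 1  [with N_1=-1]  = 0
N_4 = |N_1 - N_3|  [with N_1=-1, N_3=9]  = 10
N_5 = N_3 - 2*N_4 - 2*N_2  [with N_3=9, N_4=10, N_2=0]  = -11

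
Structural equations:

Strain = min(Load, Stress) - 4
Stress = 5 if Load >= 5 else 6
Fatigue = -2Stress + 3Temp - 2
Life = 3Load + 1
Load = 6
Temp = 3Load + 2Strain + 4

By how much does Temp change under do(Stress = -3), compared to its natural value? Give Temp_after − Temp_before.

Under do(Stress=-3), the mechanism Stress = 5 if Load >= 5 else 6 is discarded; Stress is fixed at -3.
Strain = min(Load, Stress) - 4  [with Load=6, Stress=-3]  = -7
Temp = 3Load + 2Strain + 4  [with Load=6, Strain=-7]  = 8
Without intervention: Stress = 5 if Load >= 5 else 6  [with Load=6]  = 5; Strain = min(Load, Stress) - 4  [with Load=6, Stress=5]  = 1; Temp = 3Load + 2Strain + 4  [with Load=6, Strain=1]  = 24.
Change = 8 − 24 = -16.

-16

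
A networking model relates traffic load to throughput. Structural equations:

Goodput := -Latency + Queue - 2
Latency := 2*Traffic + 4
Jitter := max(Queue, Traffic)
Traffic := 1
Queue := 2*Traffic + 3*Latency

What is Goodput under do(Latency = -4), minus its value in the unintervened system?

do(Latency=-4) replaces the equation Latency := 2*Traffic + 4 with the constant Latency = -4.
Queue = 2*Traffic + 3*Latency  [with Traffic=1, Latency=-4]  = -10
Goodput = -Latency + Queue - 2  [with Latency=-4, Queue=-10]  = -8
Without intervention: Latency = 2*Traffic + 4  [with Traffic=1]  = 6; Queue = 2*Traffic + 3*Latency  [with Traffic=1, Latency=6]  = 20; Goodput = -Latency + Queue - 2  [with Latency=6, Queue=20]  = 12.
Change = -8 − 12 = -20.

-20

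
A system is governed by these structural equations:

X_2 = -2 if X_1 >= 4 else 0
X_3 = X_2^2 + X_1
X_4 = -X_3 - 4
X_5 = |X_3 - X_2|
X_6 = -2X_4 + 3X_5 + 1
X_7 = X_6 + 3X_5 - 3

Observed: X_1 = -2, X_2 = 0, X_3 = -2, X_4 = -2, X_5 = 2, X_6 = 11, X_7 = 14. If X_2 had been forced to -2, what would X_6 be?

25

Under do(X_2=-2), the mechanism X_2 = -2 if X_1 >= 4 else 0 is discarded; X_2 is fixed at -2.
X_3 = X_2^2 + X_1  [with X_2=-2, X_1=-2]  = 2
X_4 = -X_3 - 4  [with X_3=2]  = -6
X_5 = |X_3 - X_2|  [with X_3=2, X_2=-2]  = 4
X_6 = -2X_4 + 3X_5 + 1  [with X_4=-6, X_5=4]  = 25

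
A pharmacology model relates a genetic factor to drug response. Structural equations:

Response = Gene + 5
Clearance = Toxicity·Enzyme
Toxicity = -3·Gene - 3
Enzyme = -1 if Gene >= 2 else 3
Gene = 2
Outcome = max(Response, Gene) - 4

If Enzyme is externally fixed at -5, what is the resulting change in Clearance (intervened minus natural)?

do(Enzyme=-5) replaces the equation Enzyme = -1 if Gene >= 2 else 3 with the constant Enzyme = -5.
Toxicity = -3·Gene - 3  [with Gene=2]  = -9
Clearance = Toxicity·Enzyme  [with Toxicity=-9, Enzyme=-5]  = 45
Without intervention: Enzyme = -1 if Gene >= 2 else 3  [with Gene=2]  = -1; Toxicity = -3·Gene - 3  [with Gene=2]  = -9; Clearance = Toxicity·Enzyme  [with Toxicity=-9, Enzyme=-1]  = 9.
Change = 45 − 9 = 36.

36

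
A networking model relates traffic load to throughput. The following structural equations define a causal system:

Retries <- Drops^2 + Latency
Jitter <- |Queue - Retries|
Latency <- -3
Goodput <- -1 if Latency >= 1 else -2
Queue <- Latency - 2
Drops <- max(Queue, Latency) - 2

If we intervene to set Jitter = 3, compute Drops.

do(Jitter=3) replaces the equation Jitter <- |Queue - Retries| with the constant Jitter = 3.
Drops is not downstream of the intervention, so its value is determined by the original equations.
Queue = Latency - 2  [with Latency=-3]  = -5
Drops = max(Queue, Latency) - 2  [with Queue=-5, Latency=-3]  = -5

-5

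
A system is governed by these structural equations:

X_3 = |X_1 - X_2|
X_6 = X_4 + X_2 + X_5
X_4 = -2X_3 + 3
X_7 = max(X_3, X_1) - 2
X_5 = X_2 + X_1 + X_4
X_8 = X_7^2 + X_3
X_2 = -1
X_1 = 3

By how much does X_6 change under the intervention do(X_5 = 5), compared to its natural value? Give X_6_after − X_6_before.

The intervention breaks the incoming arrows to X_5: X_5 = X_2 + X_1 + X_4 no longer applies, and X_5 = 5.
X_3 = |X_1 - X_2|  [with X_1=3, X_2=-1]  = 4
X_4 = -2X_3 + 3  [with X_3=4]  = -5
X_6 = X_4 + X_2 + X_5  [with X_4=-5, X_2=-1, X_5=5]  = -1
Without intervention: X_3 = |X_1 - X_2|  [with X_1=3, X_2=-1]  = 4; X_4 = -2X_3 + 3  [with X_3=4]  = -5; X_5 = X_2 + X_1 + X_4  [with X_2=-1, X_1=3, X_4=-5]  = -3; X_6 = X_4 + X_2 + X_5  [with X_4=-5, X_2=-1, X_5=-3]  = -9.
Change = -1 − (-9) = 8.

8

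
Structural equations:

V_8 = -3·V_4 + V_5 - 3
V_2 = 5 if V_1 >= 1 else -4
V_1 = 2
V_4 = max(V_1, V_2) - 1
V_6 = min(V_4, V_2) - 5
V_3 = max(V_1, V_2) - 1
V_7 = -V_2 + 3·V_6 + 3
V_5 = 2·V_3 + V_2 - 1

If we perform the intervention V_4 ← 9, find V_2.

The intervention breaks the incoming arrows to V_4: V_4 = max(V_1, V_2) - 1 no longer applies, and V_4 = 9.
Since V_2 is not a descendant of the intervened variable, it is unaffected.
V_2 = 5 if V_1 >= 1 else -4  [with V_1=2]  = 5

5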